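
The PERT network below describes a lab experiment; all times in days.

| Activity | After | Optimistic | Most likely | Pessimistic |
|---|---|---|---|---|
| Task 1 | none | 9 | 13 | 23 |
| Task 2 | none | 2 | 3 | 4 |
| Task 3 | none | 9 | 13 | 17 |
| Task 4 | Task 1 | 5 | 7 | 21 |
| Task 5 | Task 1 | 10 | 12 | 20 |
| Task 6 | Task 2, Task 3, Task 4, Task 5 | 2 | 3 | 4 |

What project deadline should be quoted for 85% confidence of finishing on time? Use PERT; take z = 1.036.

te_Task 1 = (9 + 4·13 + 23)/6 = 84/6 = 14; σ²_Task 1 = ((23−9)/6)² = 5.444
te_Task 2 = (2 + 4·3 + 4)/6 = 18/6 = 3; σ²_Task 2 = ((4−2)/6)² = 0.111
te_Task 3 = (9 + 4·13 + 17)/6 = 78/6 = 13; σ²_Task 3 = ((17−9)/6)² = 1.778
te_Task 4 = (5 + 4·7 + 21)/6 = 54/6 = 9; σ²_Task 4 = ((21−5)/6)² = 7.111
te_Task 5 = (10 + 4·12 + 20)/6 = 78/6 = 13; σ²_Task 5 = ((20−10)/6)² = 2.778
te_Task 6 = (2 + 4·3 + 4)/6 = 18/6 = 3; σ²_Task 6 = ((4−2)/6)² = 0.111

Forward pass:
ES_Task 1 = 0; EF_Task 1 = 14
ES_Task 2 = 0; EF_Task 2 = 3
ES_Task 3 = 0; EF_Task 3 = 13
ES_Task 4 = 14; EF_Task 4 = 14+9 = 23
ES_Task 5 = 14; EF_Task 5 = 14+13 = 27
ES_Task 6 = max(EF_Task 2=3, EF_Task 3=13, EF_Task 4=23, EF_Task 5=27) = 27; EF_Task 6 = 27+3 = 30
Expected project duration μ = 30 days. Critical path: Task 1 → Task 5 → Task 6.

Variance along critical path = 5.444 + 2.778 + 0.111 = 8.333; σ = 2.887 days.
D = μ + z·σ = 30 + 1.036·2.887 = 33.0 days

33.0 days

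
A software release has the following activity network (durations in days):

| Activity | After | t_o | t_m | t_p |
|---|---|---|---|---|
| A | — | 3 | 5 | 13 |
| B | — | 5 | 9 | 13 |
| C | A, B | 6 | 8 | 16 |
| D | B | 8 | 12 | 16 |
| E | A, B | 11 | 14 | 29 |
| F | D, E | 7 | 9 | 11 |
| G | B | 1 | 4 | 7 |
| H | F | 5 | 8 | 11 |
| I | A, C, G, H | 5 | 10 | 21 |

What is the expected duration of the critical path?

53 days

te_A = (3 + 4·5 + 13)/6 = 36/6 = 6
te_B = (5 + 4·9 + 13)/6 = 54/6 = 9
te_C = (6 + 4·8 + 16)/6 = 54/6 = 9
te_D = (8 + 4·12 + 16)/6 = 72/6 = 12
te_E = (11 + 4·14 + 29)/6 = 96/6 = 16
te_F = (7 + 4·9 + 11)/6 = 54/6 = 9
te_G = (1 + 4·4 + 7)/6 = 24/6 = 4
te_H = (5 + 4·8 + 11)/6 = 48/6 = 8
te_I = (5 + 4·10 + 21)/6 = 66/6 = 11

Forward pass:
ES_A = 0; EF_A = 6
ES_B = 0; EF_B = 9
ES_C = max(EF_A=6, EF_B=9) = 9; EF_C = 9+9 = 18
ES_D = 9; EF_D = 9+12 = 21
ES_E = max(EF_A=6, EF_B=9) = 9; EF_E = 9+16 = 25
ES_F = max(EF_D=21, EF_E=25) = 25; EF_F = 25+9 = 34
ES_G = 9; EF_G = 9+4 = 13
ES_H = 34; EF_H = 34+8 = 42
ES_I = max(EF_A=6, EF_C=18, EF_G=13, EF_H=42) = 42; EF_I = 42+11 = 53
Expected project duration μ = 53 days. Critical path: B → E → F → H → I.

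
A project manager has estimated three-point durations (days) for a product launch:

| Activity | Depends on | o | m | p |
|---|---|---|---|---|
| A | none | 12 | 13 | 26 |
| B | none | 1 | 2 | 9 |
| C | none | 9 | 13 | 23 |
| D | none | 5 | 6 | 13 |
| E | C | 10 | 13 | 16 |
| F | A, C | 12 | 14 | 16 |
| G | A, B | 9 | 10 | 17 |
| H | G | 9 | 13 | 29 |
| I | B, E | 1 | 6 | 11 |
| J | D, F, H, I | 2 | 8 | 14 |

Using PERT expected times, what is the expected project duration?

te_A = (12 + 4·13 + 26)/6 = 90/6 = 15
te_B = (1 + 4·2 + 9)/6 = 18/6 = 3
te_C = (9 + 4·13 + 23)/6 = 84/6 = 14
te_D = (5 + 4·6 + 13)/6 = 42/6 = 7
te_E = (10 + 4·13 + 16)/6 = 78/6 = 13
te_F = (12 + 4·14 + 16)/6 = 84/6 = 14
te_G = (9 + 4·10 + 17)/6 = 66/6 = 11
te_H = (9 + 4·13 + 29)/6 = 90/6 = 15
te_I = (1 + 4·6 + 11)/6 = 36/6 = 6
te_J = (2 + 4·8 + 14)/6 = 48/6 = 8

Forward pass:
ES_A = 0; EF_A = 15
ES_B = 0; EF_B = 3
ES_C = 0; EF_C = 14
ES_D = 0; EF_D = 7
ES_E = 14; EF_E = 14+13 = 27
ES_F = max(EF_A=15, EF_C=14) = 15; EF_F = 15+14 = 29
ES_G = max(EF_A=15, EF_B=3) = 15; EF_G = 15+11 = 26
ES_H = 26; EF_H = 26+15 = 41
ES_I = max(EF_B=3, EF_E=27) = 27; EF_I = 27+6 = 33
ES_J = max(EF_D=7, EF_F=29, EF_H=41, EF_I=33) = 41; EF_J = 41+8 = 49
Expected project duration μ = 49 days. Critical path: A → G → H → J.

49 days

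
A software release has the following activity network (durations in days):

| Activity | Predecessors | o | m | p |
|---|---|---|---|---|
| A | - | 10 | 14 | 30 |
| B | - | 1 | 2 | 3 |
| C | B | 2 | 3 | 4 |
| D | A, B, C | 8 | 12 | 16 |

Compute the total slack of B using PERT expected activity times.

11 days

te_A = (10 + 4·14 + 30)/6 = 96/6 = 16
te_B = (1 + 4·2 + 3)/6 = 12/6 = 2
te_C = (2 + 4·3 + 4)/6 = 18/6 = 3
te_D = (8 + 4·12 + 16)/6 = 72/6 = 12

Forward pass:
ES_A = 0; EF_A = 16
ES_B = 0; EF_B = 2
ES_C = 2; EF_C = 2+3 = 5
ES_D = max(EF_A=16, EF_B=2, EF_C=5) = 16; EF_D = 16+12 = 28
Expected project duration μ = 28 days. Critical path: A → D.

Backward pass:
LF_D = 28; LS_D = 28−12 = 16
LF_C = LS_D = 16; LS_C = 16−3 = 13
LF_B = min(LS_C=13, LS_D=16) = 13; LS_B = 13−2 = 11
LF_A = LS_D = 16; LS_A = 16−16 = 0
Slack_B = LS_B − ES_B = 11 − 0 = 11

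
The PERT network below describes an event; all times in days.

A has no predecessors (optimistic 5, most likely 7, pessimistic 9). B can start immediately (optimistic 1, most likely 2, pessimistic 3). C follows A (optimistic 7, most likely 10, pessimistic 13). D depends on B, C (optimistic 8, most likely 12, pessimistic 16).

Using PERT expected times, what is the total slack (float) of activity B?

15 days

te_A = (5 + 4·7 + 9)/6 = 42/6 = 7
te_B = (1 + 4·2 + 3)/6 = 12/6 = 2
te_C = (7 + 4·10 + 13)/6 = 60/6 = 10
te_D = (8 + 4·12 + 16)/6 = 72/6 = 12

Forward pass:
ES_A = 0; EF_A = 7
ES_B = 0; EF_B = 2
ES_C = 7; EF_C = 7+10 = 17
ES_D = max(EF_B=2, EF_C=17) = 17; EF_D = 17+12 = 29
Expected project duration μ = 29 days. Critical path: A → C → D.

Backward pass:
LF_D = 29; LS_D = 29−12 = 17
LF_C = LS_D = 17; LS_C = 17−10 = 7
LF_B = LS_D = 17; LS_B = 17−2 = 15
LF_A = LS_C = 7; LS_A = 7−7 = 0
Slack_B = LS_B − ES_B = 15 − 0 = 15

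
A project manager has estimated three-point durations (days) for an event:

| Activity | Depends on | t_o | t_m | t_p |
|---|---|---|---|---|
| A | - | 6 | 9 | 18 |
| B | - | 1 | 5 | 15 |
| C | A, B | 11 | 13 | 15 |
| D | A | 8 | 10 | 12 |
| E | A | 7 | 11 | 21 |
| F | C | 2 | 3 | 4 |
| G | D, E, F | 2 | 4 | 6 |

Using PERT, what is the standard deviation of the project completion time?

te_A = (6 + 4·9 + 18)/6 = 60/6 = 10; σ²_A = ((18−6)/6)² = 4.000
te_B = (1 + 4·5 + 15)/6 = 36/6 = 6; σ²_B = ((15−1)/6)² = 5.444
te_C = (11 + 4·13 + 15)/6 = 78/6 = 13; σ²_C = ((15−11)/6)² = 0.444
te_D = (8 + 4·10 + 12)/6 = 60/6 = 10; σ²_D = ((12−8)/6)² = 0.444
te_E = (7 + 4·11 + 21)/6 = 72/6 = 12; σ²_E = ((21−7)/6)² = 5.444
te_F = (2 + 4·3 + 4)/6 = 18/6 = 3; σ²_F = ((4−2)/6)² = 0.111
te_G = (2 + 4·4 + 6)/6 = 24/6 = 4; σ²_G = ((6−2)/6)² = 0.444

Forward pass:
ES_A = 0; EF_A = 10
ES_B = 0; EF_B = 6
ES_C = max(EF_A=10, EF_B=6) = 10; EF_C = 10+13 = 23
ES_D = 10; EF_D = 10+10 = 20
ES_E = 10; EF_E = 10+12 = 22
ES_F = 23; EF_F = 23+3 = 26
ES_G = max(EF_D=20, EF_E=22, EF_F=26) = 26; EF_G = 26+4 = 30
Expected project duration μ = 30 days. Critical path: A → C → F → G.

Variance along critical path = 4.000 + 0.444 + 0.111 + 0.444 = 5.000
σ = √5.000 = 2.236 days

2.24 days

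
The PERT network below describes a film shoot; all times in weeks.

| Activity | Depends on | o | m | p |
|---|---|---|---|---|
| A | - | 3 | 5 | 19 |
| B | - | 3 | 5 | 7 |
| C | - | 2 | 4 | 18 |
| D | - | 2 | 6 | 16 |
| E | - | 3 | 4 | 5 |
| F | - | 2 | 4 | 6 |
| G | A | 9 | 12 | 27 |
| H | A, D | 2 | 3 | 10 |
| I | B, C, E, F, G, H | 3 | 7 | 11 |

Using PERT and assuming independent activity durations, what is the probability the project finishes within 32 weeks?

te_A = (3 + 4·5 + 19)/6 = 42/6 = 7; σ²_A = ((19−3)/6)² = 7.111
te_B = (3 + 4·5 + 7)/6 = 30/6 = 5; σ²_B = ((7−3)/6)² = 0.444
te_C = (2 + 4·4 + 18)/6 = 36/6 = 6; σ²_C = ((18−2)/6)² = 7.111
te_D = (2 + 4·6 + 16)/6 = 42/6 = 7; σ²_D = ((16−2)/6)² = 5.444
te_E = (3 + 4·4 + 5)/6 = 24/6 = 4; σ²_E = ((5−3)/6)² = 0.111
te_F = (2 + 4·4 + 6)/6 = 24/6 = 4; σ²_F = ((6−2)/6)² = 0.444
te_G = (9 + 4·12 + 27)/6 = 84/6 = 14; σ²_G = ((27−9)/6)² = 9.000
te_H = (2 + 4·3 + 10)/6 = 24/6 = 4; σ²_H = ((10−2)/6)² = 1.778
te_I = (3 + 4·7 + 11)/6 = 42/6 = 7; σ²_I = ((11−3)/6)² = 1.778

Forward pass:
ES_A = 0; EF_A = 7
ES_B = 0; EF_B = 5
ES_C = 0; EF_C = 6
ES_D = 0; EF_D = 7
ES_E = 0; EF_E = 4
ES_F = 0; EF_F = 4
ES_G = 7; EF_G = 7+14 = 21
ES_H = max(EF_A=7, EF_D=7) = 7; EF_H = 7+4 = 11
ES_I = max(EF_B=5, EF_C=6, EF_E=4, EF_F=4, EF_G=21, EF_H=11) = 21; EF_I = 21+7 = 28
Expected project duration μ = 28 weeks. Critical path: A → G → I.

Variance along critical path = 7.111 + 9.000 + 1.778 = 17.889; σ = √17.889 = 4.230 weeks.
Z = (32 − 28) / 4.230 = 0.946
P(T ≤ 32) = Φ(0.946) ≈ 0.828

0.828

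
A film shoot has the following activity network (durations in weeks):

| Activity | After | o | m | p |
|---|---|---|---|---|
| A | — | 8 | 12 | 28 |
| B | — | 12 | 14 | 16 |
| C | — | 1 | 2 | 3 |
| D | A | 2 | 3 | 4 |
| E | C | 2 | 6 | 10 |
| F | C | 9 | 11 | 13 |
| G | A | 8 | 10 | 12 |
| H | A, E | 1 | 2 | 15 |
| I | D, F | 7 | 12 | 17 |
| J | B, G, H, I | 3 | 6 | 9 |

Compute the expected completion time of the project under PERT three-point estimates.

te_A = (8 + 4·12 + 28)/6 = 84/6 = 14
te_B = (12 + 4·14 + 16)/6 = 84/6 = 14
te_C = (1 + 4·2 + 3)/6 = 12/6 = 2
te_D = (2 + 4·3 + 4)/6 = 18/6 = 3
te_E = (2 + 4·6 + 10)/6 = 36/6 = 6
te_F = (9 + 4·11 + 13)/6 = 66/6 = 11
te_G = (8 + 4·10 + 12)/6 = 60/6 = 10
te_H = (1 + 4·2 + 15)/6 = 24/6 = 4
te_I = (7 + 4·12 + 17)/6 = 72/6 = 12
te_J = (3 + 4·6 + 9)/6 = 36/6 = 6

Forward pass:
ES_A = 0; EF_A = 14
ES_B = 0; EF_B = 14
ES_C = 0; EF_C = 2
ES_D = 14; EF_D = 14+3 = 17
ES_E = 2; EF_E = 2+6 = 8
ES_F = 2; EF_F = 2+11 = 13
ES_G = 14; EF_G = 14+10 = 24
ES_H = max(EF_A=14, EF_E=8) = 14; EF_H = 14+4 = 18
ES_I = max(EF_D=17, EF_F=13) = 17; EF_I = 17+12 = 29
ES_J = max(EF_B=14, EF_G=24, EF_H=18, EF_I=29) = 29; EF_J = 29+6 = 35
Expected project duration μ = 35 weeks. Critical path: A → D → I → J.

35 weeks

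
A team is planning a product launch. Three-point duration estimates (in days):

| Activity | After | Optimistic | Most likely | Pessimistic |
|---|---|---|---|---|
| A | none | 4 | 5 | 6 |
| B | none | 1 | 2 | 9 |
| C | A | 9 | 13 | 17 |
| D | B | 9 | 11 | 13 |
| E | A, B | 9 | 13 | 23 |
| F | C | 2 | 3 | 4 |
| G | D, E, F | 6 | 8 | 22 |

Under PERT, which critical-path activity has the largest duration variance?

G

te_A = (4 + 4·5 + 6)/6 = 30/6 = 5; σ²_A = ((6−4)/6)² = 0.111
te_B = (1 + 4·2 + 9)/6 = 18/6 = 3; σ²_B = ((9−1)/6)² = 1.778
te_C = (9 + 4·13 + 17)/6 = 78/6 = 13; σ²_C = ((17−9)/6)² = 1.778
te_D = (9 + 4·11 + 13)/6 = 66/6 = 11; σ²_D = ((13−9)/6)² = 0.444
te_E = (9 + 4·13 + 23)/6 = 84/6 = 14; σ²_E = ((23−9)/6)² = 5.444
te_F = (2 + 4·3 + 4)/6 = 18/6 = 3; σ²_F = ((4−2)/6)² = 0.111
te_G = (6 + 4·8 + 22)/6 = 60/6 = 10; σ²_G = ((22−6)/6)² = 7.111

Forward pass:
ES_A = 0; EF_A = 5
ES_B = 0; EF_B = 3
ES_C = 5; EF_C = 5+13 = 18
ES_D = 3; EF_D = 3+11 = 14
ES_E = max(EF_A=5, EF_B=3) = 5; EF_E = 5+14 = 19
ES_F = 18; EF_F = 18+3 = 21
ES_G = max(EF_D=14, EF_E=19, EF_F=21) = 21; EF_G = 21+10 = 31
Expected project duration μ = 31 days. Critical path: A → C → F → G.

Variances on critical path: σ²_A=0.111, σ²_C=1.778, σ²_F=0.111, σ²_G=7.111.
Largest is σ²_G = 7.111.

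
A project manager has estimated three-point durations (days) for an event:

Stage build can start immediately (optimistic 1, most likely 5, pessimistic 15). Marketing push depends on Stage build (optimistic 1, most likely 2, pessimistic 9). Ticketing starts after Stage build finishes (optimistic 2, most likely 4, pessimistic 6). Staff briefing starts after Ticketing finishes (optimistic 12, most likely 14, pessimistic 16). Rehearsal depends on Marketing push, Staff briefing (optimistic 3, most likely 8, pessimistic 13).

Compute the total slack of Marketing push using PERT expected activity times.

15 days

te_Stage build = (1 + 4·5 + 15)/6 = 36/6 = 6
te_Marketing push = (1 + 4·2 + 9)/6 = 18/6 = 3
te_Ticketing = (2 + 4·4 + 6)/6 = 24/6 = 4
te_Staff briefing = (12 + 4·14 + 16)/6 = 84/6 = 14
te_Rehearsal = (3 + 4·8 + 13)/6 = 48/6 = 8

Forward pass:
ES_Stage build = 0; EF_Stage build = 6
ES_Marketing push = 6; EF_Marketing push = 6+3 = 9
ES_Ticketing = 6; EF_Ticketing = 6+4 = 10
ES_Staff briefing = 10; EF_Staff briefing = 10+14 = 24
ES_Rehearsal = max(EF_Marketing push=9, EF_Staff briefing=24) = 24; EF_Rehearsal = 24+8 = 32
Expected project duration μ = 32 days. Critical path: Stage build → Ticketing → Staff briefing → Rehearsal.

Backward pass:
LF_Rehearsal = 32; LS_Rehearsal = 32−8 = 24
LF_Staff briefing = LS_Rehearsal = 24; LS_Staff briefing = 24−14 = 10
LF_Ticketing = LS_Staff briefing = 10; LS_Ticketing = 10−4 = 6
LF_Marketing push = LS_Rehearsal = 24; LS_Marketing push = 24−3 = 21
LF_Stage build = min(LS_Marketing push=21, LS_Ticketing=6) = 6; LS_Stage build = 6−6 = 0
Slack_Marketing push = LS_Marketing push − ES_Marketing push = 21 − 6 = 15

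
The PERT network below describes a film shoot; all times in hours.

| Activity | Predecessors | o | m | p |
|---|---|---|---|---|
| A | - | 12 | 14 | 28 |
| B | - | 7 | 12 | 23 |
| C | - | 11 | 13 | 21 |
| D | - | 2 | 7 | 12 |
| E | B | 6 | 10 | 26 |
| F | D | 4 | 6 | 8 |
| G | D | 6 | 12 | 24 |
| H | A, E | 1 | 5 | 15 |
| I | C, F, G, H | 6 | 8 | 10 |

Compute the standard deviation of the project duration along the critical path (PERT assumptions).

4.91 hours

te_A = (12 + 4·14 + 28)/6 = 96/6 = 16; σ²_A = ((28−12)/6)² = 7.111
te_B = (7 + 4·12 + 23)/6 = 78/6 = 13; σ²_B = ((23−7)/6)² = 7.111
te_C = (11 + 4·13 + 21)/6 = 84/6 = 14; σ²_C = ((21−11)/6)² = 2.778
te_D = (2 + 4·7 + 12)/6 = 42/6 = 7; σ²_D = ((12−2)/6)² = 2.778
te_E = (6 + 4·10 + 26)/6 = 72/6 = 12; σ²_E = ((26−6)/6)² = 11.111
te_F = (4 + 4·6 + 8)/6 = 36/6 = 6; σ²_F = ((8−4)/6)² = 0.444
te_G = (6 + 4·12 + 24)/6 = 78/6 = 13; σ²_G = ((24−6)/6)² = 9.000
te_H = (1 + 4·5 + 15)/6 = 36/6 = 6; σ²_H = ((15−1)/6)² = 5.444
te_I = (6 + 4·8 + 10)/6 = 48/6 = 8; σ²_I = ((10−6)/6)² = 0.444

Forward pass:
ES_A = 0; EF_A = 16
ES_B = 0; EF_B = 13
ES_C = 0; EF_C = 14
ES_D = 0; EF_D = 7
ES_E = 13; EF_E = 13+12 = 25
ES_F = 7; EF_F = 7+6 = 13
ES_G = 7; EF_G = 7+13 = 20
ES_H = max(EF_A=16, EF_E=25) = 25; EF_H = 25+6 = 31
ES_I = max(EF_C=14, EF_F=13, EF_G=20, EF_H=31) = 31; EF_I = 31+8 = 39
Expected project duration μ = 39 hours. Critical path: B → E → H → I.

Variance along critical path = 7.111 + 11.111 + 5.444 + 0.444 = 24.111
σ = √24.111 = 4.910 hours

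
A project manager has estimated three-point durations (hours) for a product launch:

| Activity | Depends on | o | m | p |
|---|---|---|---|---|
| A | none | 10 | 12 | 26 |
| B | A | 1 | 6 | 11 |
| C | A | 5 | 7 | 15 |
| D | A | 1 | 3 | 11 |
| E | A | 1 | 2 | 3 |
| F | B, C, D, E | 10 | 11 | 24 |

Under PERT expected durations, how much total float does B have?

te_A = (10 + 4·12 + 26)/6 = 84/6 = 14
te_B = (1 + 4·6 + 11)/6 = 36/6 = 6
te_C = (5 + 4·7 + 15)/6 = 48/6 = 8
te_D = (1 + 4·3 + 11)/6 = 24/6 = 4
te_E = (1 + 4·2 + 3)/6 = 12/6 = 2
te_F = (10 + 4·11 + 24)/6 = 78/6 = 13

Forward pass:
ES_A = 0; EF_A = 14
ES_B = 14; EF_B = 14+6 = 20
ES_C = 14; EF_C = 14+8 = 22
ES_D = 14; EF_D = 14+4 = 18
ES_E = 14; EF_E = 14+2 = 16
ES_F = max(EF_B=20, EF_C=22, EF_D=18, EF_E=16) = 22; EF_F = 22+13 = 35
Expected project duration μ = 35 hours. Critical path: A → C → F.

Backward pass:
LF_F = 35; LS_F = 35−13 = 22
LF_E = LS_F = 22; LS_E = 22−2 = 20
LF_D = LS_F = 22; LS_D = 22−4 = 18
LF_C = LS_F = 22; LS_C = 22−8 = 14
LF_B = LS_F = 22; LS_B = 22−6 = 16
LF_A = min(LS_B=16, LS_C=14, LS_D=18, LS_E=20) = 14; LS_A = 14−14 = 0
Slack_B = LS_B − ES_B = 16 − 14 = 2

2 hours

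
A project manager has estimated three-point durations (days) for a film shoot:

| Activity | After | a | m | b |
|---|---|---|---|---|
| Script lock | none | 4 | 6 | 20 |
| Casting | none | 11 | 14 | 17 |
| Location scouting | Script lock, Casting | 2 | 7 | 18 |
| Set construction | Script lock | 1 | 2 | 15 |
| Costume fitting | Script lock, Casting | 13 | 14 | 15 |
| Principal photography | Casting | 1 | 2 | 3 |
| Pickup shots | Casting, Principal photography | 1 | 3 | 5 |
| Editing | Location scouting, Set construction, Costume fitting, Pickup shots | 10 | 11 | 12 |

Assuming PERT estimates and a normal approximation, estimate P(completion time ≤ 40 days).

te_Script lock = (4 + 4·6 + 20)/6 = 48/6 = 8; σ²_Script lock = ((20−4)/6)² = 7.111
te_Casting = (11 + 4·14 + 17)/6 = 84/6 = 14; σ²_Casting = ((17−11)/6)² = 1.000
te_Location scouting = (2 + 4·7 + 18)/6 = 48/6 = 8; σ²_Location scouting = ((18−2)/6)² = 7.111
te_Set construction = (1 + 4·2 + 15)/6 = 24/6 = 4; σ²_Set construction = ((15−1)/6)² = 5.444
te_Costume fitting = (13 + 4·14 + 15)/6 = 84/6 = 14; σ²_Costume fitting = ((15−13)/6)² = 0.111
te_Principal photography = (1 + 4·2 + 3)/6 = 12/6 = 2; σ²_Principal photography = ((3−1)/6)² = 0.111
te_Pickup shots = (1 + 4·3 + 5)/6 = 18/6 = 3; σ²_Pickup shots = ((5−1)/6)² = 0.444
te_Editing = (10 + 4·11 + 12)/6 = 66/6 = 11; σ²_Editing = ((12−10)/6)² = 0.111

Forward pass:
ES_Script lock = 0; EF_Script lock = 8
ES_Casting = 0; EF_Casting = 14
ES_Location scouting = max(EF_Script lock=8, EF_Casting=14) = 14; EF_Location scouting = 14+8 = 22
ES_Set construction = 8; EF_Set construction = 8+4 = 12
ES_Costume fitting = max(EF_Script lock=8, EF_Casting=14) = 14; EF_Costume fitting = 14+14 = 28
ES_Principal photography = 14; EF_Principal photography = 14+2 = 16
ES_Pickup shots = max(EF_Casting=14, EF_Principal photography=16) = 16; EF_Pickup shots = 16+3 = 19
ES_Editing = max(EF_Location scouting=22, EF_Set construction=12, EF_Costume fitting=28, EF_Pickup shots=19) = 28; EF_Editing = 28+11 = 39
Expected project duration μ = 39 days. Critical path: Casting → Costume fitting → Editing.

Variance along critical path = 1.000 + 0.111 + 0.111 = 1.222; σ = √1.222 = 1.106 days.
Z = (40 − 39) / 1.106 = 0.905
P(T ≤ 40) = Φ(0.905) ≈ 0.817

0.817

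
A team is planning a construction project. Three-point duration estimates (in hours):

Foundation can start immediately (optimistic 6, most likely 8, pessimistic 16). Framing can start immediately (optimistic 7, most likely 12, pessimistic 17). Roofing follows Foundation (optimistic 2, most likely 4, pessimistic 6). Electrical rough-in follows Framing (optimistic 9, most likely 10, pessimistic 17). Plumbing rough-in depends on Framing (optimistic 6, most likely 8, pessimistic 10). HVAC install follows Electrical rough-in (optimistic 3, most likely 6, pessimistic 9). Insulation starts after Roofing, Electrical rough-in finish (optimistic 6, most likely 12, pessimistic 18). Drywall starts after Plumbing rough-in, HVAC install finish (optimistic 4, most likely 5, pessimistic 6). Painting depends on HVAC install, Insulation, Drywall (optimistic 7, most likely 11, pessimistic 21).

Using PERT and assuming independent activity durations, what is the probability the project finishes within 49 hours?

te_Foundation = (6 + 4·8 + 16)/6 = 54/6 = 9; σ²_Foundation = ((16−6)/6)² = 2.778
te_Framing = (7 + 4·12 + 17)/6 = 72/6 = 12; σ²_Framing = ((17−7)/6)² = 2.778
te_Roofing = (2 + 4·4 + 6)/6 = 24/6 = 4; σ²_Roofing = ((6−2)/6)² = 0.444
te_Electrical rough-in = (9 + 4·10 + 17)/6 = 66/6 = 11; σ²_Electrical rough-in = ((17−9)/6)² = 1.778
te_Plumbing rough-in = (6 + 4·8 + 10)/6 = 48/6 = 8; σ²_Plumbing rough-in = ((10−6)/6)² = 0.444
te_HVAC install = (3 + 4·6 + 9)/6 = 36/6 = 6; σ²_HVAC install = ((9−3)/6)² = 1.000
te_Insulation = (6 + 4·12 + 18)/6 = 72/6 = 12; σ²_Insulation = ((18−6)/6)² = 4.000
te_Drywall = (4 + 4·5 + 6)/6 = 30/6 = 5; σ²_Drywall = ((6−4)/6)² = 0.111
te_Painting = (7 + 4·11 + 21)/6 = 72/6 = 12; σ²_Painting = ((21−7)/6)² = 5.444

Forward pass:
ES_Foundation = 0; EF_Foundation = 9
ES_Framing = 0; EF_Framing = 12
ES_Roofing = 9; EF_Roofing = 9+4 = 13
ES_Electrical rough-in = 12; EF_Electrical rough-in = 12+11 = 23
ES_Plumbing rough-in = 12; EF_Plumbing rough-in = 12+8 = 20
ES_HVAC install = 23; EF_HVAC install = 23+6 = 29
ES_Insulation = max(EF_Roofing=13, EF_Electrical rough-in=23) = 23; EF_Insulation = 23+12 = 35
ES_Drywall = max(EF_Plumbing rough-in=20, EF_HVAC install=29) = 29; EF_Drywall = 29+5 = 34
ES_Painting = max(EF_HVAC install=29, EF_Insulation=35, EF_Drywall=34) = 35; EF_Painting = 35+12 = 47
Expected project duration μ = 47 hours. Critical path: Framing → Electrical rough-in → Insulation → Painting.

Variance along critical path = 2.778 + 1.778 + 4.000 + 5.444 = 14.000; σ = √14.000 = 3.742 hours.
Z = (49 − 47) / 3.742 = 0.535
P(T ≤ 49) = Φ(0.535) ≈ 0.704

0.704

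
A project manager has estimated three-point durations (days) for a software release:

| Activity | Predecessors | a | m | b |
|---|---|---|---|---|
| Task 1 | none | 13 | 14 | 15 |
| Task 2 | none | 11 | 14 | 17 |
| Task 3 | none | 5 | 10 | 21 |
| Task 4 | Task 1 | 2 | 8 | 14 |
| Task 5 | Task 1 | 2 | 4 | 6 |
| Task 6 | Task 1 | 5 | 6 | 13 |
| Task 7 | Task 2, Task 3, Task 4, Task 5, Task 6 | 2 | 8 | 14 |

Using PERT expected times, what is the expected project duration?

30 days

te_Task 1 = (13 + 4·14 + 15)/6 = 84/6 = 14
te_Task 2 = (11 + 4·14 + 17)/6 = 84/6 = 14
te_Task 3 = (5 + 4·10 + 21)/6 = 66/6 = 11
te_Task 4 = (2 + 4·8 + 14)/6 = 48/6 = 8
te_Task 5 = (2 + 4·4 + 6)/6 = 24/6 = 4
te_Task 6 = (5 + 4·6 + 13)/6 = 42/6 = 7
te_Task 7 = (2 + 4·8 + 14)/6 = 48/6 = 8

Forward pass:
ES_Task 1 = 0; EF_Task 1 = 14
ES_Task 2 = 0; EF_Task 2 = 14
ES_Task 3 = 0; EF_Task 3 = 11
ES_Task 4 = 14; EF_Task 4 = 14+8 = 22
ES_Task 5 = 14; EF_Task 5 = 14+4 = 18
ES_Task 6 = 14; EF_Task 6 = 14+7 = 21
ES_Task 7 = max(EF_Task 2=14, EF_Task 3=11, EF_Task 4=22, EF_Task 5=18, EF_Task 6=21) = 22; EF_Task 7 = 22+8 = 30
Expected project duration μ = 30 days. Critical path: Task 1 → Task 4 → Task 7.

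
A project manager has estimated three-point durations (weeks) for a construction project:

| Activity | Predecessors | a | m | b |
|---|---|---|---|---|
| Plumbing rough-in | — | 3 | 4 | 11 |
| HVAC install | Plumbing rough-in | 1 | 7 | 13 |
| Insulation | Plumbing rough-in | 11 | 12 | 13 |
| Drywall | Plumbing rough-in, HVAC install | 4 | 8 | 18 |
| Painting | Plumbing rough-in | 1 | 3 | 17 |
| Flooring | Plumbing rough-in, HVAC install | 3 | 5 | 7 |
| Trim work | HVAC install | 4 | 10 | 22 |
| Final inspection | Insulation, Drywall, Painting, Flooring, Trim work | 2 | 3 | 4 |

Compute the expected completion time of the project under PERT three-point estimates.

te_Plumbing rough-in = (3 + 4·4 + 11)/6 = 30/6 = 5
te_HVAC install = (1 + 4·7 + 13)/6 = 42/6 = 7
te_Insulation = (11 + 4·12 + 13)/6 = 72/6 = 12
te_Drywall = (4 + 4·8 + 18)/6 = 54/6 = 9
te_Painting = (1 + 4·3 + 17)/6 = 30/6 = 5
te_Flooring = (3 + 4·5 + 7)/6 = 30/6 = 5
te_Trim work = (4 + 4·10 + 22)/6 = 66/6 = 11
te_Final inspection = (2 + 4·3 + 4)/6 = 18/6 = 3

Forward pass:
ES_Plumbing rough-in = 0; EF_Plumbing rough-in = 5
ES_HVAC install = 5; EF_HVAC install = 5+7 = 12
ES_Insulation = 5; EF_Insulation = 5+12 = 17
ES_Drywall = max(EF_Plumbing rough-in=5, EF_HVAC install=12) = 12; EF_Drywall = 12+9 = 21
ES_Painting = 5; EF_Painting = 5+5 = 10
ES_Flooring = max(EF_Plumbing rough-in=5, EF_HVAC install=12) = 12; EF_Flooring = 12+5 = 17
ES_Trim work = 12; EF_Trim work = 12+11 = 23
ES_Final inspection = max(EF_Insulation=17, EF_Drywall=21, EF_Painting=10, EF_Flooring=17, EF_Trim work=23) = 23; EF_Final inspection = 23+3 = 26
Expected project duration μ = 26 weeks. Critical path: Plumbing rough-in → HVAC install → Trim work → Final inspection.

26 weeks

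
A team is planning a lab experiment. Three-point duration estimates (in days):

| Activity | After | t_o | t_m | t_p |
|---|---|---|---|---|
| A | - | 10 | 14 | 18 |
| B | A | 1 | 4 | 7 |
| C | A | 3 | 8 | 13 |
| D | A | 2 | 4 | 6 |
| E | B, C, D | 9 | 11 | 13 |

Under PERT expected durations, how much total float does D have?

te_A = (10 + 4·14 + 18)/6 = 84/6 = 14
te_B = (1 + 4·4 + 7)/6 = 24/6 = 4
te_C = (3 + 4·8 + 13)/6 = 48/6 = 8
te_D = (2 + 4·4 + 6)/6 = 24/6 = 4
te_E = (9 + 4·11 + 13)/6 = 66/6 = 11

Forward pass:
ES_A = 0; EF_A = 14
ES_B = 14; EF_B = 14+4 = 18
ES_C = 14; EF_C = 14+8 = 22
ES_D = 14; EF_D = 14+4 = 18
ES_E = max(EF_B=18, EF_C=22, EF_D=18) = 22; EF_E = 22+11 = 33
Expected project duration μ = 33 days. Critical path: A → C → E.

Backward pass:
LF_E = 33; LS_E = 33−11 = 22
LF_D = LS_E = 22; LS_D = 22−4 = 18
LF_C = LS_E = 22; LS_C = 22−8 = 14
LF_B = LS_E = 22; LS_B = 22−4 = 18
LF_A = min(LS_B=18, LS_C=14, LS_D=18) = 14; LS_A = 14−14 = 0
Slack_D = LS_D − ES_D = 18 − 14 = 4

4 days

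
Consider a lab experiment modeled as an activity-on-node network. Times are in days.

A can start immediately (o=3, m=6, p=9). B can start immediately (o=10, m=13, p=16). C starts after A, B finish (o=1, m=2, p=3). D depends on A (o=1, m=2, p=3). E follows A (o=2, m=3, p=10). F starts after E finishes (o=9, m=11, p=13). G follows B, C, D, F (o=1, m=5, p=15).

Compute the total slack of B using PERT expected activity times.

6 days

te_A = (3 + 4·6 + 9)/6 = 36/6 = 6
te_B = (10 + 4·13 + 16)/6 = 78/6 = 13
te_C = (1 + 4·2 + 3)/6 = 12/6 = 2
te_D = (1 + 4·2 + 3)/6 = 12/6 = 2
te_E = (2 + 4·3 + 10)/6 = 24/6 = 4
te_F = (9 + 4·11 + 13)/6 = 66/6 = 11
te_G = (1 + 4·5 + 15)/6 = 36/6 = 6

Forward pass:
ES_A = 0; EF_A = 6
ES_B = 0; EF_B = 13
ES_C = max(EF_A=6, EF_B=13) = 13; EF_C = 13+2 = 15
ES_D = 6; EF_D = 6+2 = 8
ES_E = 6; EF_E = 6+4 = 10
ES_F = 10; EF_F = 10+11 = 21
ES_G = max(EF_B=13, EF_C=15, EF_D=8, EF_F=21) = 21; EF_G = 21+6 = 27
Expected project duration μ = 27 days. Critical path: A → E → F → G.

Backward pass:
LF_G = 27; LS_G = 27−6 = 21
LF_F = LS_G = 21; LS_F = 21−11 = 10
LF_E = LS_F = 10; LS_E = 10−4 = 6
LF_D = LS_G = 21; LS_D = 21−2 = 19
LF_C = LS_G = 21; LS_C = 21−2 = 19
LF_B = min(LS_C=19, LS_G=21) = 19; LS_B = 19−13 = 6
LF_A = min(LS_C=19, LS_D=19, LS_E=6) = 6; LS_A = 6−6 = 0
Slack_B = LS_B − ES_B = 6 − 0 = 6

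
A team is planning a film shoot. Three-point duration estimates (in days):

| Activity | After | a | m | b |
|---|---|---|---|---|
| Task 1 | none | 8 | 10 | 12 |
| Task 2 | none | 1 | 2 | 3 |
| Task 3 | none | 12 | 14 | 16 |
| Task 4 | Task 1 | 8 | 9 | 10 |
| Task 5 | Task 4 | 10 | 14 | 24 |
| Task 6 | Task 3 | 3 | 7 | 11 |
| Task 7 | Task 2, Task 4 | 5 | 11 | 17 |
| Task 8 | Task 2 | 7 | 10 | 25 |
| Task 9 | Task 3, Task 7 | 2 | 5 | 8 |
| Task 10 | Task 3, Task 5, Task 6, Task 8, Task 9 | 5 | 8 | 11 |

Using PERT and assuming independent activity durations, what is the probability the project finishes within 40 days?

0.121

te_Task 1 = (8 + 4·10 + 12)/6 = 60/6 = 10; σ²_Task 1 = ((12−8)/6)² = 0.444
te_Task 2 = (1 + 4·2 + 3)/6 = 12/6 = 2; σ²_Task 2 = ((3−1)/6)² = 0.111
te_Task 3 = (12 + 4·14 + 16)/6 = 84/6 = 14; σ²_Task 3 = ((16−12)/6)² = 0.444
te_Task 4 = (8 + 4·9 + 10)/6 = 54/6 = 9; σ²_Task 4 = ((10−8)/6)² = 0.111
te_Task 5 = (10 + 4·14 + 24)/6 = 90/6 = 15; σ²_Task 5 = ((24−10)/6)² = 5.444
te_Task 6 = (3 + 4·7 + 11)/6 = 42/6 = 7; σ²_Task 6 = ((11−3)/6)² = 1.778
te_Task 7 = (5 + 4·11 + 17)/6 = 66/6 = 11; σ²_Task 7 = ((17−5)/6)² = 4.000
te_Task 8 = (7 + 4·10 + 25)/6 = 72/6 = 12; σ²_Task 8 = ((25−7)/6)² = 9.000
te_Task 9 = (2 + 4·5 + 8)/6 = 30/6 = 5; σ²_Task 9 = ((8−2)/6)² = 1.000
te_Task 10 = (5 + 4·8 + 11)/6 = 48/6 = 8; σ²_Task 10 = ((11−5)/6)² = 1.000

Forward pass:
ES_Task 1 = 0; EF_Task 1 = 10
ES_Task 2 = 0; EF_Task 2 = 2
ES_Task 3 = 0; EF_Task 3 = 14
ES_Task 4 = 10; EF_Task 4 = 10+9 = 19
ES_Task 5 = 19; EF_Task 5 = 19+15 = 34
ES_Task 6 = 14; EF_Task 6 = 14+7 = 21
ES_Task 7 = max(EF_Task 2=2, EF_Task 4=19) = 19; EF_Task 7 = 19+11 = 30
ES_Task 8 = 2; EF_Task 8 = 2+12 = 14
ES_Task 9 = max(EF_Task 3=14, EF_Task 7=30) = 30; EF_Task 9 = 30+5 = 35
ES_Task 10 = max(EF_Task 3=14, EF_Task 5=34, EF_Task 6=21, EF_Task 8=14, EF_Task 9=35) = 35; EF_Task 10 = 35+8 = 43
Expected project duration μ = 43 days. Critical path: Task 1 → Task 4 → Task 7 → Task 9 → Task 10.

Variance along critical path = 0.444 + 0.111 + 4.000 + 1.000 + 1.000 = 6.556; σ = √6.556 = 2.560 days.
Z = (40 − 43) / 2.560 = -1.172
P(T ≤ 40) = Φ(-1.172) ≈ 0.121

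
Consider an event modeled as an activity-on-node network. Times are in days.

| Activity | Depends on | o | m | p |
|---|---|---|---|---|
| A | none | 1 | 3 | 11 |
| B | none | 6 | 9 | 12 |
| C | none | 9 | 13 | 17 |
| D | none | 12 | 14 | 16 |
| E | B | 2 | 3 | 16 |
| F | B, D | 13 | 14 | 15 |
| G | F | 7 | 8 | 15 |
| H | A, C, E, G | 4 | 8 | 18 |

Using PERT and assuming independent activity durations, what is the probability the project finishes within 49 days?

0.859

te_A = (1 + 4·3 + 11)/6 = 24/6 = 4; σ²_A = ((11−1)/6)² = 2.778
te_B = (6 + 4·9 + 12)/6 = 54/6 = 9; σ²_B = ((12−6)/6)² = 1.000
te_C = (9 + 4·13 + 17)/6 = 78/6 = 13; σ²_C = ((17−9)/6)² = 1.778
te_D = (12 + 4·14 + 16)/6 = 84/6 = 14; σ²_D = ((16−12)/6)² = 0.444
te_E = (2 + 4·3 + 16)/6 = 30/6 = 5; σ²_E = ((16−2)/6)² = 5.444
te_F = (13 + 4·14 + 15)/6 = 84/6 = 14; σ²_F = ((15−13)/6)² = 0.111
te_G = (7 + 4·8 + 15)/6 = 54/6 = 9; σ²_G = ((15−7)/6)² = 1.778
te_H = (4 + 4·8 + 18)/6 = 54/6 = 9; σ²_H = ((18−4)/6)² = 5.444

Forward pass:
ES_A = 0; EF_A = 4
ES_B = 0; EF_B = 9
ES_C = 0; EF_C = 13
ES_D = 0; EF_D = 14
ES_E = 9; EF_E = 9+5 = 14
ES_F = max(EF_B=9, EF_D=14) = 14; EF_F = 14+14 = 28
ES_G = 28; EF_G = 28+9 = 37
ES_H = max(EF_A=4, EF_C=13, EF_E=14, EF_G=37) = 37; EF_H = 37+9 = 46
Expected project duration μ = 46 days. Critical path: D → F → G → H.

Variance along critical path = 0.444 + 0.111 + 1.778 + 5.444 = 7.778; σ = √7.778 = 2.789 days.
Z = (49 − 46) / 2.789 = 1.076
P(T ≤ 49) = Φ(1.076) ≈ 0.859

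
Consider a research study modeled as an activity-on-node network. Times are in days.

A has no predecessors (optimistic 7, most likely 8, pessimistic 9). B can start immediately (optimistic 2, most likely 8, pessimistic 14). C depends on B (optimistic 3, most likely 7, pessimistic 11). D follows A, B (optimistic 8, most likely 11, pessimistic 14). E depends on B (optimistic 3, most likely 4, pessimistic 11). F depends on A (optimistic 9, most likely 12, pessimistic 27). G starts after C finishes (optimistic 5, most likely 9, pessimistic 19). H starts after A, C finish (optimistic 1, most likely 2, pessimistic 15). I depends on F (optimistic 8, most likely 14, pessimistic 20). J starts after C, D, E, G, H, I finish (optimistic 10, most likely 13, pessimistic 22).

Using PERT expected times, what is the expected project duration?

te_A = (7 + 4·8 + 9)/6 = 48/6 = 8
te_B = (2 + 4·8 + 14)/6 = 48/6 = 8
te_C = (3 + 4·7 + 11)/6 = 42/6 = 7
te_D = (8 + 4·11 + 14)/6 = 66/6 = 11
te_E = (3 + 4·4 + 11)/6 = 30/6 = 5
te_F = (9 + 4·12 + 27)/6 = 84/6 = 14
te_G = (5 + 4·9 + 19)/6 = 60/6 = 10
te_H = (1 + 4·2 + 15)/6 = 24/6 = 4
te_I = (8 + 4·14 + 20)/6 = 84/6 = 14
te_J = (10 + 4·13 + 22)/6 = 84/6 = 14

Forward pass:
ES_A = 0; EF_A = 8
ES_B = 0; EF_B = 8
ES_C = 8; EF_C = 8+7 = 15
ES_D = max(EF_A=8, EF_B=8) = 8; EF_D = 8+11 = 19
ES_E = 8; EF_E = 8+5 = 13
ES_F = 8; EF_F = 8+14 = 22
ES_G = 15; EF_G = 15+10 = 25
ES_H = max(EF_A=8, EF_C=15) = 15; EF_H = 15+4 = 19
ES_I = 22; EF_I = 22+14 = 36
ES_J = max(EF_C=15, EF_D=19, EF_E=13, EF_G=25, EF_H=19, EF_I=36) = 36; EF_J = 36+14 = 50
Expected project duration μ = 50 days. Critical path: A → F → I → J.

50 days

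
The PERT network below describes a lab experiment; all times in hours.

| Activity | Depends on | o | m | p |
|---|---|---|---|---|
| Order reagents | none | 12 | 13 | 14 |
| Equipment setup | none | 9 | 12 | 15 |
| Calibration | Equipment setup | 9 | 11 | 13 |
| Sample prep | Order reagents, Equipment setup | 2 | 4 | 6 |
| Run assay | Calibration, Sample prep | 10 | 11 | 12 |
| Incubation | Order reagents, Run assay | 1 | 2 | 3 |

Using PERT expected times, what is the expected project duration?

36 hours

te_Order reagents = (12 + 4·13 + 14)/6 = 78/6 = 13
te_Equipment setup = (9 + 4·12 + 15)/6 = 72/6 = 12
te_Calibration = (9 + 4·11 + 13)/6 = 66/6 = 11
te_Sample prep = (2 + 4·4 + 6)/6 = 24/6 = 4
te_Run assay = (10 + 4·11 + 12)/6 = 66/6 = 11
te_Incubation = (1 + 4·2 + 3)/6 = 12/6 = 2

Forward pass:
ES_Order reagents = 0; EF_Order reagents = 13
ES_Equipment setup = 0; EF_Equipment setup = 12
ES_Calibration = 12; EF_Calibration = 12+11 = 23
ES_Sample prep = max(EF_Order reagents=13, EF_Equipment setup=12) = 13; EF_Sample prep = 13+4 = 17
ES_Run assay = max(EF_Calibration=23, EF_Sample prep=17) = 23; EF_Run assay = 23+11 = 34
ES_Incubation = max(EF_Order reagents=13, EF_Run assay=34) = 34; EF_Incubation = 34+2 = 36
Expected project duration μ = 36 hours. Critical path: Equipment setup → Calibration → Run assay → Incubation.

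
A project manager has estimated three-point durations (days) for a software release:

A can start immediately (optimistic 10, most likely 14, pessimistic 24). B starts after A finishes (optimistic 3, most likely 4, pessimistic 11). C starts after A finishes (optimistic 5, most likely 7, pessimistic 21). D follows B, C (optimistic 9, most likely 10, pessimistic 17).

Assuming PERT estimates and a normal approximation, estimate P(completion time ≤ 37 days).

0.701

te_A = (10 + 4·14 + 24)/6 = 90/6 = 15; σ²_A = ((24−10)/6)² = 5.444
te_B = (3 + 4·4 + 11)/6 = 30/6 = 5; σ²_B = ((11−3)/6)² = 1.778
te_C = (5 + 4·7 + 21)/6 = 54/6 = 9; σ²_C = ((21−5)/6)² = 7.111
te_D = (9 + 4·10 + 17)/6 = 66/6 = 11; σ²_D = ((17−9)/6)² = 1.778

Forward pass:
ES_A = 0; EF_A = 15
ES_B = 15; EF_B = 15+5 = 20
ES_C = 15; EF_C = 15+9 = 24
ES_D = max(EF_B=20, EF_C=24) = 24; EF_D = 24+11 = 35
Expected project duration μ = 35 days. Critical path: A → C → D.

Variance along critical path = 5.444 + 7.111 + 1.778 = 14.333; σ = √14.333 = 3.786 days.
Z = (37 − 35) / 3.786 = 0.528
P(T ≤ 37) = Φ(0.528) ≈ 0.701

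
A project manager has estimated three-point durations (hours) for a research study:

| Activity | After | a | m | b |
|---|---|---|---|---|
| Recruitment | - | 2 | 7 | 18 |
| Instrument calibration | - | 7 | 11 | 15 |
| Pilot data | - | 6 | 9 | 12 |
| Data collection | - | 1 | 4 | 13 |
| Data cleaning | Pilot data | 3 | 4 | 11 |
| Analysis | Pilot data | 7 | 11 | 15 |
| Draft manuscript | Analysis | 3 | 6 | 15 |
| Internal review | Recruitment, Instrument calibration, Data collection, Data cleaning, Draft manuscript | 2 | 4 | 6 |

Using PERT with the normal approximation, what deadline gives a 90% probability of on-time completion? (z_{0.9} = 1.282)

te_Recruitment = (2 + 4·7 + 18)/6 = 48/6 = 8; σ²_Recruitment = ((18−2)/6)² = 7.111
te_Instrument calibration = (7 + 4·11 + 15)/6 = 66/6 = 11; σ²_Instrument calibration = ((15−7)/6)² = 1.778
te_Pilot data = (6 + 4·9 + 12)/6 = 54/6 = 9; σ²_Pilot data = ((12−6)/6)² = 1.000
te_Data collection = (1 + 4·4 + 13)/6 = 30/6 = 5; σ²_Data collection = ((13−1)/6)² = 4.000
te_Data cleaning = (3 + 4·4 + 11)/6 = 30/6 = 5; σ²_Data cleaning = ((11−3)/6)² = 1.778
te_Analysis = (7 + 4·11 + 15)/6 = 66/6 = 11; σ²_Analysis = ((15−7)/6)² = 1.778
te_Draft manuscript = (3 + 4·6 + 15)/6 = 42/6 = 7; σ²_Draft manuscript = ((15−3)/6)² = 4.000
te_Internal review = (2 + 4·4 + 6)/6 = 24/6 = 4; σ²_Internal review = ((6−2)/6)² = 0.444

Forward pass:
ES_Recruitment = 0; EF_Recruitment = 8
ES_Instrument calibration = 0; EF_Instrument calibration = 11
ES_Pilot data = 0; EF_Pilot data = 9
ES_Data collection = 0; EF_Data collection = 5
ES_Data cleaning = 9; EF_Data cleaning = 9+5 = 14
ES_Analysis = 9; EF_Analysis = 9+11 = 20
ES_Draft manuscript = 20; EF_Draft manuscript = 20+7 = 27
ES_Internal review = max(EF_Recruitment=8, EF_Instrument calibration=11, EF_Data collection=5, EF_Data cleaning=14, EF_Draft manuscript=27) = 27; EF_Internal review = 27+4 = 31
Expected project duration μ = 31 hours. Critical path: Pilot data → Analysis → Draft manuscript → Internal review.

Variance along critical path = 1.000 + 1.778 + 4.000 + 0.444 = 7.222; σ = 2.687 hours.
D = μ + z·σ = 31 + 1.282·2.687 = 34.4 hours

34.4 hours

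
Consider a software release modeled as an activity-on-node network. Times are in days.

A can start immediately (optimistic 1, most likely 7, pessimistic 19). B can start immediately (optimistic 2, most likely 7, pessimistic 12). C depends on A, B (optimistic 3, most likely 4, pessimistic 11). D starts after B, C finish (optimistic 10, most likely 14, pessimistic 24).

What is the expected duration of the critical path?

28 days

te_A = (1 + 4·7 + 19)/6 = 48/6 = 8
te_B = (2 + 4·7 + 12)/6 = 42/6 = 7
te_C = (3 + 4·4 + 11)/6 = 30/6 = 5
te_D = (10 + 4·14 + 24)/6 = 90/6 = 15

Forward pass:
ES_A = 0; EF_A = 8
ES_B = 0; EF_B = 7
ES_C = max(EF_A=8, EF_B=7) = 8; EF_C = 8+5 = 13
ES_D = max(EF_B=7, EF_C=13) = 13; EF_D = 13+15 = 28
Expected project duration μ = 28 days. Critical path: A → C → D.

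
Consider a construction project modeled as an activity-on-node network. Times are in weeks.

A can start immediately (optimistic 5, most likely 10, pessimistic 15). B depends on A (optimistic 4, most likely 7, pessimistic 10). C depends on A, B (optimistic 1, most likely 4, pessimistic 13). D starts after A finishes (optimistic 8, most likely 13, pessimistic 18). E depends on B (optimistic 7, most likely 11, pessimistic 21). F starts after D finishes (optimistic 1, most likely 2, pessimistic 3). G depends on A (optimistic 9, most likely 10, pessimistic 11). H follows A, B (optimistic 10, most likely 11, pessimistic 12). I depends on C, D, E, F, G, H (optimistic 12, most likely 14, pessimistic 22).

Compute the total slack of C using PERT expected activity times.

7 weeks

te_A = (5 + 4·10 + 15)/6 = 60/6 = 10
te_B = (4 + 4·7 + 10)/6 = 42/6 = 7
te_C = (1 + 4·4 + 13)/6 = 30/6 = 5
te_D = (8 + 4·13 + 18)/6 = 78/6 = 13
te_E = (7 + 4·11 + 21)/6 = 72/6 = 12
te_F = (1 + 4·2 + 3)/6 = 12/6 = 2
te_G = (9 + 4·10 + 11)/6 = 60/6 = 10
te_H = (10 + 4·11 + 12)/6 = 66/6 = 11
te_I = (12 + 4·14 + 22)/6 = 90/6 = 15

Forward pass:
ES_A = 0; EF_A = 10
ES_B = 10; EF_B = 10+7 = 17
ES_C = max(EF_A=10, EF_B=17) = 17; EF_C = 17+5 = 22
ES_D = 10; EF_D = 10+13 = 23
ES_E = 17; EF_E = 17+12 = 29
ES_F = 23; EF_F = 23+2 = 25
ES_G = 10; EF_G = 10+10 = 20
ES_H = max(EF_A=10, EF_B=17) = 17; EF_H = 17+11 = 28
ES_I = max(EF_C=22, EF_D=23, EF_E=29, EF_F=25, EF_G=20, EF_H=28) = 29; EF_I = 29+15 = 44
Expected project duration μ = 44 weeks. Critical path: A → B → E → I.

Backward pass:
LF_I = 44; LS_I = 44−15 = 29
LF_H = LS_I = 29; LS_H = 29−11 = 18
LF_G = LS_I = 29; LS_G = 29−10 = 19
LF_F = LS_I = 29; LS_F = 29−2 = 27
LF_E = LS_I = 29; LS_E = 29−12 = 17
LF_D = min(LS_F=27, LS_I=29) = 27; LS_D = 27−13 = 14
LF_C = LS_I = 29; LS_C = 29−5 = 24
LF_B = min(LS_C=24, LS_E=17, LS_H=18) = 17; LS_B = 17−7 = 10
LF_A = min(LS_B=10, LS_C=24, LS_D=14, LS_G=19, LS_H=18) = 10; LS_A = 10−10 = 0
Slack_C = LS_C − ES_C = 24 − 17 = 7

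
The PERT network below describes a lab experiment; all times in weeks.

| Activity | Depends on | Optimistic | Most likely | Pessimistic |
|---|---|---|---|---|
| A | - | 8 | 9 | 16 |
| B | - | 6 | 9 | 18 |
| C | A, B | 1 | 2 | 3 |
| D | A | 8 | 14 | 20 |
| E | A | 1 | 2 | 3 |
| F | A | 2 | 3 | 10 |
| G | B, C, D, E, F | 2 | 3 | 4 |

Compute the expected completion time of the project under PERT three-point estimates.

27 weeks

te_A = (8 + 4·9 + 16)/6 = 60/6 = 10
te_B = (6 + 4·9 + 18)/6 = 60/6 = 10
te_C = (1 + 4·2 + 3)/6 = 12/6 = 2
te_D = (8 + 4·14 + 20)/6 = 84/6 = 14
te_E = (1 + 4·2 + 3)/6 = 12/6 = 2
te_F = (2 + 4·3 + 10)/6 = 24/6 = 4
te_G = (2 + 4·3 + 4)/6 = 18/6 = 3

Forward pass:
ES_A = 0; EF_A = 10
ES_B = 0; EF_B = 10
ES_C = max(EF_A=10, EF_B=10) = 10; EF_C = 10+2 = 12
ES_D = 10; EF_D = 10+14 = 24
ES_E = 10; EF_E = 10+2 = 12
ES_F = 10; EF_F = 10+4 = 14
ES_G = max(EF_B=10, EF_C=12, EF_D=24, EF_E=12, EF_F=14) = 24; EF_G = 24+3 = 27
Expected project duration μ = 27 weeks. Critical path: A → D → G.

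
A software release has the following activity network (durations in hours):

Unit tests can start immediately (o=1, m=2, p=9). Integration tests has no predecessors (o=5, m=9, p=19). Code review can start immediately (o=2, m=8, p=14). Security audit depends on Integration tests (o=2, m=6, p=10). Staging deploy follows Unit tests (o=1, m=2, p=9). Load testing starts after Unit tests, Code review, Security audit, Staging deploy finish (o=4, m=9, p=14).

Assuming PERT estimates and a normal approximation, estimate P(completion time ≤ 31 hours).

te_Unit tests = (1 + 4·2 + 9)/6 = 18/6 = 3; σ²_Unit tests = ((9−1)/6)² = 1.778
te_Integration tests = (5 + 4·9 + 19)/6 = 60/6 = 10; σ²_Integration tests = ((19−5)/6)² = 5.444
te_Code review = (2 + 4·8 + 14)/6 = 48/6 = 8; σ²_Code review = ((14−2)/6)² = 4.000
te_Security audit = (2 + 4·6 + 10)/6 = 36/6 = 6; σ²_Security audit = ((10−2)/6)² = 1.778
te_Staging deploy = (1 + 4·2 + 9)/6 = 18/6 = 3; σ²_Staging deploy = ((9−1)/6)² = 1.778
te_Load testing = (4 + 4·9 + 14)/6 = 54/6 = 9; σ²_Load testing = ((14−4)/6)² = 2.778

Forward pass:
ES_Unit tests = 0; EF_Unit tests = 3
ES_Integration tests = 0; EF_Integration tests = 10
ES_Code review = 0; EF_Code review = 8
ES_Security audit = 10; EF_Security audit = 10+6 = 16
ES_Staging deploy = 3; EF_Staging deploy = 3+3 = 6
ES_Load testing = max(EF_Unit tests=3, EF_Code review=8, EF_Security audit=16, EF_Staging deploy=6) = 16; EF_Load testing = 16+9 = 25
Expected project duration μ = 25 hours. Critical path: Integration tests → Security audit → Load testing.

Variance along critical path = 5.444 + 1.778 + 2.778 = 10.000; σ = √10.000 = 3.162 hours.
Z = (31 − 25) / 3.162 = 1.897
P(T ≤ 31) = Φ(1.897) ≈ 0.971

0.971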